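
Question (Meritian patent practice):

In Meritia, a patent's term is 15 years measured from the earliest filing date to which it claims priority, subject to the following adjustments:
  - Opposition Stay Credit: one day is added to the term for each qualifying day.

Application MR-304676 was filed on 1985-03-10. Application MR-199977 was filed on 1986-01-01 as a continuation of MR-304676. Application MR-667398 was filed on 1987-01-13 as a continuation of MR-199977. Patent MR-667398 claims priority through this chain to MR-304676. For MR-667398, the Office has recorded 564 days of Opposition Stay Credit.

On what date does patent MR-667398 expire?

Earliest priority filing: 10 March 1985.
Base term: 10 March 1985 + 15 years → 10 March 2000.
Opposition Stay Credit: +564 days → 25 September 2001.

September 25, 2001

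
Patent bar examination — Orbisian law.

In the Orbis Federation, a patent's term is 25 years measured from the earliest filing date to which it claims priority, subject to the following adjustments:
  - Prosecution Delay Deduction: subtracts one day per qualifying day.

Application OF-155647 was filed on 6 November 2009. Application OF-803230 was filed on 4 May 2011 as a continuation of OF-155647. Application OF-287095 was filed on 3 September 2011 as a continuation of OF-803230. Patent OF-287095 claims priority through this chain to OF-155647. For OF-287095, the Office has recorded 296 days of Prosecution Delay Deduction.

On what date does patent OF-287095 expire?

Earliest priority filing: 6 November 2009.
Base term: 6 November 2009 + 25 years → 6 November 2034.
Prosecution Delay Deduction: −296 days → 14 January 2034.

2034-01-14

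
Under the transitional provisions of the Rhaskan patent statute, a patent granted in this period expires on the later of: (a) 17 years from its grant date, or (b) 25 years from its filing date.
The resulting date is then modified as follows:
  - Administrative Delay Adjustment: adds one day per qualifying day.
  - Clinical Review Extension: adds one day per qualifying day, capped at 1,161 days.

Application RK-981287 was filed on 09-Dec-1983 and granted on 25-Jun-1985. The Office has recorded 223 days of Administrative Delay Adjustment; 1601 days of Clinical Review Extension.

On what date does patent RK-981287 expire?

2012-09-23

(a) grant + 17 years → 25 June 2002.
(b) filing + 25 years → 9 December 2008.
Later of the two: 9 December 2008.
Administrative Delay Adjustment: +223 days → 20 July 2009.
Clinical Review Extension: 1601 days claimed exceeds the 1161-day cap, so +1161 days → 23 September 2012.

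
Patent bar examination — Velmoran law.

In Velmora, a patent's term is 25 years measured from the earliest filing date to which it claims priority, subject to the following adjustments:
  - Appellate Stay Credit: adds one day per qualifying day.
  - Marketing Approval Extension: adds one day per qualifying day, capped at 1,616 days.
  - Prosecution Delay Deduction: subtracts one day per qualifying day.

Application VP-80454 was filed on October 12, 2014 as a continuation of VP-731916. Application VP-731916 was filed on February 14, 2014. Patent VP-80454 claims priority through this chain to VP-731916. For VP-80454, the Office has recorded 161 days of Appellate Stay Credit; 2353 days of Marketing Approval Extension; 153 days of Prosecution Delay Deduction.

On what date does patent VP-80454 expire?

2043-07-27

Earliest priority filing: 14 February 2014.
Base term: 14 February 2014 + 25 years → 14 February 2039.
Appellate Stay Credit: +161 days → 25 July 2039.
Marketing Approval Extension: 2353 days claimed exceeds the 1616-day cap, so +1616 days → 27 December 2043.
Prosecution Delay Deduction: −153 days → 27 July 2043.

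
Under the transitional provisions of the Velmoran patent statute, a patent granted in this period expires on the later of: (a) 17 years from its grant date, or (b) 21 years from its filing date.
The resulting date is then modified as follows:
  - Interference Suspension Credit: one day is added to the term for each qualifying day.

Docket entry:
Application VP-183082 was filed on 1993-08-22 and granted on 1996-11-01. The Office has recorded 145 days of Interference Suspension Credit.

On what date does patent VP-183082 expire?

(a) grant + 17 years → 1 November 2013.
(b) filing + 21 years → 22 August 2014.
Later of the two: 22 August 2014.
Interference Suspension Credit: +145 days → 14 January 2015.

2015-01-14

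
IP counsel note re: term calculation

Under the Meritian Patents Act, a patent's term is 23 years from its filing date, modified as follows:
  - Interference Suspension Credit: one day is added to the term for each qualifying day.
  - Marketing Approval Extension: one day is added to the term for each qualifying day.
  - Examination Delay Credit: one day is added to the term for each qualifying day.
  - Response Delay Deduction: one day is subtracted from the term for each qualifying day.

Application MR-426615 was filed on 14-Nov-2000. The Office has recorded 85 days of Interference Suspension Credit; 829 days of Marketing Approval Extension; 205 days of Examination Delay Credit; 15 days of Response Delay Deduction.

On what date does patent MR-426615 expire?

Base term: filing date + 23 years → 14 November 2023.
Interference Suspension Credit: +85 days → 7 February 2024.
Marketing Approval Extension: +829 days → 16 May 2026.
Examination Delay Credit: +205 days → 7 December 2026.
Response Delay Deduction: −15 days → 22 November 2026.

2026-11-22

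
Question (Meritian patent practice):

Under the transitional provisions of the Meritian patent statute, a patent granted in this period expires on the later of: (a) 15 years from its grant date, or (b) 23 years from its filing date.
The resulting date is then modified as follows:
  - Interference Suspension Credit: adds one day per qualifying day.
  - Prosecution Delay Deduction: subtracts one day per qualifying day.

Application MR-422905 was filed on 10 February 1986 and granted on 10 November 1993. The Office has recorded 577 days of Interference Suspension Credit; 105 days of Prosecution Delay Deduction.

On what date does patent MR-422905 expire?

(a) grant + 15 years → 10 November 2008.
(b) filing + 23 years → 10 February 2009.
Later of the two: 10 February 2009.
Interference Suspension Credit: +577 days → 10 September 2010.
Prosecution Delay Deduction: −105 days → 28 May 2010.

May 28, 2010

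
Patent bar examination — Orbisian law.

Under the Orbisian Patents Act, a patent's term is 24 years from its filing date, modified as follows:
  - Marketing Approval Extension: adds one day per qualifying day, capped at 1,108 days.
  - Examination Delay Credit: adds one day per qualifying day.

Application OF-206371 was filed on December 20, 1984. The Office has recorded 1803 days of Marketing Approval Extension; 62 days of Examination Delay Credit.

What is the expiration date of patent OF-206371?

Base term: filing date + 24 years → 20 December 2008.
Marketing Approval Extension: 1803 days claimed exceeds the 1108-day cap, so +1108 days → 2 January 2012.
Examination Delay Credit: +62 days → 4 March 2012.

2012-03-04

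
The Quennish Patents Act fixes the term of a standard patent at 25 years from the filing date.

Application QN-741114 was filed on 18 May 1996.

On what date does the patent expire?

2021-05-18

Filing date + 25 years → 18 May 2021.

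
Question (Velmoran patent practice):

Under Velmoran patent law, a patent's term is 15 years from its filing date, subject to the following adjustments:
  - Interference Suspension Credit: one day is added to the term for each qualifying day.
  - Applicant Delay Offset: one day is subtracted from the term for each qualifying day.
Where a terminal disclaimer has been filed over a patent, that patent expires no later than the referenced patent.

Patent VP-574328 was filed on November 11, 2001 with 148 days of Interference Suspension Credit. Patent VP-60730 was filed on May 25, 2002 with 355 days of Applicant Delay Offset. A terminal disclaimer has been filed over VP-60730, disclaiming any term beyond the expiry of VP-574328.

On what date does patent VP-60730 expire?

Natural term of VP-60730:
  Base: filing + 15 years → 25 May 2017.
  Applicant Delay Offset: −355 days → 4 June 2016.
Expiry of referenced patent VP-574328:
  Base: filing + 15 years → 11 November 2016.
  Interference Suspension Credit: +148 days → 8 April 2017.
Terminal disclaimer: VP-60730 expires on the earlier of 4 June 2016 and 8 April 2017.

2016-06-04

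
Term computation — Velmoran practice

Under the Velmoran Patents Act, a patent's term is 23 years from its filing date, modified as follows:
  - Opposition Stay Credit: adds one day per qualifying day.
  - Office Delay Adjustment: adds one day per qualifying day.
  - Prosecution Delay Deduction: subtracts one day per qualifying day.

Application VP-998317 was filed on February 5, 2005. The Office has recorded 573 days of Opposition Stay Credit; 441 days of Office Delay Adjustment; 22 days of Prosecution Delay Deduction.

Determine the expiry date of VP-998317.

October 24, 2030

Base term: filing date + 23 years → 5 February 2028.
Opposition Stay Credit: +573 days → 31 August 2029.
Office Delay Adjustment: +441 days → 15 November 2030.
Prosecution Delay Deduction: −22 days → 24 October 2030.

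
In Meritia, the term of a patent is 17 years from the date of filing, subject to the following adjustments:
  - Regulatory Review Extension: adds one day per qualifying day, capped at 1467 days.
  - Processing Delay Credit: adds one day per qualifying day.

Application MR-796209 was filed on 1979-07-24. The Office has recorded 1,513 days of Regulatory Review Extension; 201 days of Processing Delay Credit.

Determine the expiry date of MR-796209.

February 16, 2001

Base term: filing date + 17 years → 24 July 1996.
Regulatory Review Extension: 1513 days claimed exceeds the 1467-day cap, so +1467 days → 30 July 2000.
Processing Delay Credit: +201 days → 16 February 2001.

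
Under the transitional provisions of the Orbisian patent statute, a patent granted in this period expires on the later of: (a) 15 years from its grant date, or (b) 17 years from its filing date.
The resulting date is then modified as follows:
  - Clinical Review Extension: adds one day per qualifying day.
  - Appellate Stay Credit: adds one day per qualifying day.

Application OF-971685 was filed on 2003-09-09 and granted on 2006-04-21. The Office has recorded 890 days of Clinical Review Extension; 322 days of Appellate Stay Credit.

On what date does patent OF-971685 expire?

(a) grant + 15 years → 21 April 2021.
(b) filing + 17 years → 9 September 2020.
Later of the two: 21 April 2021.
Clinical Review Extension: +890 days → 28 September 2023.
Appellate Stay Credit: +322 days → 15 August 2024.

August 15, 2024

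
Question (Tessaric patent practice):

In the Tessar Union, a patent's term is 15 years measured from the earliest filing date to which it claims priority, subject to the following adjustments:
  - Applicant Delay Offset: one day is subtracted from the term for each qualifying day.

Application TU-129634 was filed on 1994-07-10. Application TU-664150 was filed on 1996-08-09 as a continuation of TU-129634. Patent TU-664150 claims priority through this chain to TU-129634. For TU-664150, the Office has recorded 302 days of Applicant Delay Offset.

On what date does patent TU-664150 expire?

September 11, 2008

Earliest priority filing: 10 July 1994.
Base term: 10 July 1994 + 15 years → 10 July 2009.
Applicant Delay Offset: −302 days → 11 September 2008.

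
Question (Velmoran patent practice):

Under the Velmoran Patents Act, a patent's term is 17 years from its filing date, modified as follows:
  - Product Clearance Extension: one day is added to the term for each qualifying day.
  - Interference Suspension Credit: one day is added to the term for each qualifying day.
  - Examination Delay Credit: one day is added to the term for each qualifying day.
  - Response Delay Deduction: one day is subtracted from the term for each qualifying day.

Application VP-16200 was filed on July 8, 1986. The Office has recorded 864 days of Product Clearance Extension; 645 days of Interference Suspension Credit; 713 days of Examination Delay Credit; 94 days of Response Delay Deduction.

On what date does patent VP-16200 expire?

May 5, 2009

Base term: filing date + 17 years → 8 July 2003.
Product Clearance Extension: +864 days → 18 November 2005.
Interference Suspension Credit: +645 days → 25 August 2007.
Examination Delay Credit: +713 days → 7 August 2009.
Response Delay Deduction: −94 days → 5 May 2009.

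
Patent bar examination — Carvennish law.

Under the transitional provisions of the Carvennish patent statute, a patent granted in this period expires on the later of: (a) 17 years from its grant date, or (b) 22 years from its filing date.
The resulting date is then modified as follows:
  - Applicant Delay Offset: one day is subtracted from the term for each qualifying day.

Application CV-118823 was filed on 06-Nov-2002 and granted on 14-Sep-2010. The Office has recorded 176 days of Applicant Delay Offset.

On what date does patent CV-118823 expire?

(a) grant + 17 years → 14 September 2027.
(b) filing + 22 years → 6 November 2024.
Later of the two: 14 September 2027.
Applicant Delay Offset: −176 days → 22 March 2027.

2027-03-22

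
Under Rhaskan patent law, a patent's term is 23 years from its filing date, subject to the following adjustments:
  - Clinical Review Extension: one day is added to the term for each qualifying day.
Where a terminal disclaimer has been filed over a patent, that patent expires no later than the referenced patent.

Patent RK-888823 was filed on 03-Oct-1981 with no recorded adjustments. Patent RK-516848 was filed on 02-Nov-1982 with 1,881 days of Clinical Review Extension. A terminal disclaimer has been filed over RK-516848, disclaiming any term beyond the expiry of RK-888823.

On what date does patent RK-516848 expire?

Natural term of RK-516848:
  Base: filing + 23 years → 2 November 2005.
  Clinical Review Extension: +1881 days → 27 December 2010.
Expiry of referenced patent RK-888823:
  Base: filing + 23 years → 3 October 2004.
Terminal disclaimer: RK-516848 expires on the earlier of 27 December 2010 and 3 October 2004.

2004-10-03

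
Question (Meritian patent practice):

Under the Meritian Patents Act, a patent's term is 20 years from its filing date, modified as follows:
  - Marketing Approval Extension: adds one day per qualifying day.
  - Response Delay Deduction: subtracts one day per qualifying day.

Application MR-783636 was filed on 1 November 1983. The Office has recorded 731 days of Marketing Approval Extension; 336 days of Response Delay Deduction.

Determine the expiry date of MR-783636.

2004-11-30

Base term: filing date + 20 years → 1 November 2003.
Marketing Approval Extension: +731 days → 1 November 2005.
Response Delay Deduction: −336 days → 30 November 2004.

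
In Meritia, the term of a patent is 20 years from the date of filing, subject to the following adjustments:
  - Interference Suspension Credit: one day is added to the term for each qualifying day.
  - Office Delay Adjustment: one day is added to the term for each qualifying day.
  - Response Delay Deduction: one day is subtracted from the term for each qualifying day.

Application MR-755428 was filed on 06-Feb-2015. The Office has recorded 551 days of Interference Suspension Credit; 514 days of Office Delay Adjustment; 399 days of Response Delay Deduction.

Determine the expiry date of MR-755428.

December 3, 2036

Base term: filing date + 20 years → 6 February 2035.
Interference Suspension Credit: +551 days → 10 August 2036.
Office Delay Adjustment: +514 days → 6 January 2038.
Response Delay Deduction: −399 days → 3 December 2036.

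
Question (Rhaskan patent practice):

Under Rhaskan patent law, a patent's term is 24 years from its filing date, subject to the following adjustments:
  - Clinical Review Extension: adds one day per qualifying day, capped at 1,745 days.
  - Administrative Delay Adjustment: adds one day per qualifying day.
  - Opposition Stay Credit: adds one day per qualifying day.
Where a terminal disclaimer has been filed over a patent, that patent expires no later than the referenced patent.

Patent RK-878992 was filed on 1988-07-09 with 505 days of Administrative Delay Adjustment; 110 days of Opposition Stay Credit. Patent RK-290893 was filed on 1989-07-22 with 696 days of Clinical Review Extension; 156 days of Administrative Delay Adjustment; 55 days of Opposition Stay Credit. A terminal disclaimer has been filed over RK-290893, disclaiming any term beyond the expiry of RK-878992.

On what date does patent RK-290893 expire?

Natural term of RK-290893:
  Base: filing + 24 years → 22 July 2013.
  Clinical Review Extension: 696 days (within the 1745-day cap) → +696 days → 18 June 2015.
  Administrative Delay Adjustment: +156 days → 21 November 2015.
  Opposition Stay Credit: +55 days → 15 January 2016.
Expiry of referenced patent RK-878992:
  Base: filing + 24 years → 9 July 2012.
  Administrative Delay Adjustment: +505 days → 26 November 2013.
  Opposition Stay Credit: +110 days → 16 March 2014.
Terminal disclaimer: RK-290893 expires on the earlier of 15 January 2016 and 16 March 2014.

2014-03-16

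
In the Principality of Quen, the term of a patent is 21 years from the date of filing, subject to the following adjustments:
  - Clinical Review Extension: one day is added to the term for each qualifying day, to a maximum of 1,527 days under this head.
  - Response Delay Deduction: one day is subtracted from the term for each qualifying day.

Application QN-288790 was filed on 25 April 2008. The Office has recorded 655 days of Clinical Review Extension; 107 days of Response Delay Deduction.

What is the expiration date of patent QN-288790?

Base term: filing date + 21 years → 25 April 2029.
Clinical Review Extension: 655 days (within the 1527-day cap) → +655 days → 9 February 2031.
Response Delay Deduction: −107 days → 25 October 2030.

2030-10-25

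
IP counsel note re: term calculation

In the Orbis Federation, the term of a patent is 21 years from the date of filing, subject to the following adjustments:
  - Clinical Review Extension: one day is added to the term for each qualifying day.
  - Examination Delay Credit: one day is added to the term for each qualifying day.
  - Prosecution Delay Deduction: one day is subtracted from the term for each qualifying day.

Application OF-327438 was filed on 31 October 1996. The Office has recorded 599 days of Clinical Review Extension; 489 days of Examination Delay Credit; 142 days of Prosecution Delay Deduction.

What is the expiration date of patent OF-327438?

Base term: filing date + 21 years → 31 October 2017.
Clinical Review Extension: +599 days → 22 June 2019.
Examination Delay Credit: +489 days → 23 October 2020.
Prosecution Delay Deduction: −142 days → 3 June 2020.

June 3, 2020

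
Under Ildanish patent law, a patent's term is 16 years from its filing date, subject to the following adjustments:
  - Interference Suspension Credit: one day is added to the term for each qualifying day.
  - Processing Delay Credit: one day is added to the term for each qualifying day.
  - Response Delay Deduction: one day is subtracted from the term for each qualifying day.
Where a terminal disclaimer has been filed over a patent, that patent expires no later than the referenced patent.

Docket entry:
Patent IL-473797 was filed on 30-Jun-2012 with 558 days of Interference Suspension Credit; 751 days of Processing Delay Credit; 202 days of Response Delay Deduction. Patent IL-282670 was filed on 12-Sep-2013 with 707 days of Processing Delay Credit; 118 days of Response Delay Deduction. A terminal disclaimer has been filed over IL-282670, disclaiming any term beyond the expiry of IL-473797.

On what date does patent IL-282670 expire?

Natural term of IL-282670:
  Base: filing + 16 years → 12 September 2029.
  Processing Delay Credit: +707 days → 20 August 2031.
  Response Delay Deduction: −118 days → 24 April 2031.
Expiry of referenced patent IL-473797:
  Base: filing + 16 years → 30 June 2028.
  Interference Suspension Credit: +558 days → 9 January 2030.
  Processing Delay Credit: +751 days → 30 January 2032.
  Response Delay Deduction: −202 days → 12 July 2031.
Terminal disclaimer: IL-282670 expires on the earlier of 24 April 2031 and 12 July 2031.

2031-04-24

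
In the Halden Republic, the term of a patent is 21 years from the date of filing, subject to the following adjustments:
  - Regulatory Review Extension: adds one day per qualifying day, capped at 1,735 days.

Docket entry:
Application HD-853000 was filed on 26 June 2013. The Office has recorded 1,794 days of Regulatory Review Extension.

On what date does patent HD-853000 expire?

March 27, 2039

Base term: filing date + 21 years → 26 June 2034.
Regulatory Review Extension: 1794 days claimed exceeds the 1735-day cap, so +1735 days → 27 March 2039.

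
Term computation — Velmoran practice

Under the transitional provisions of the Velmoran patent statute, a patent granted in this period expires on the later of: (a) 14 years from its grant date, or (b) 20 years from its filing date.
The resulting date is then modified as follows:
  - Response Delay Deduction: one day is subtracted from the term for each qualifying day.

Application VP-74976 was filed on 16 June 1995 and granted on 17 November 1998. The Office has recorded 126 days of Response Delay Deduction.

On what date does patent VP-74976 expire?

(a) grant + 14 years → 17 November 2012.
(b) filing + 20 years → 16 June 2015.
Later of the two: 16 June 2015.
Response Delay Deduction: −126 days → 10 February 2015.

2015-02-10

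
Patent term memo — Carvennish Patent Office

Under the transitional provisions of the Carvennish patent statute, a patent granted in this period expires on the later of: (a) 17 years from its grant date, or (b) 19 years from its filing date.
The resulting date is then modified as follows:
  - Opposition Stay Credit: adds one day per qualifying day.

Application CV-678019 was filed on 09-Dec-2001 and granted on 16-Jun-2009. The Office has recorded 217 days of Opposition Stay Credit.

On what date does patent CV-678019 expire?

(a) grant + 17 years → 16 June 2026.
(b) filing + 19 years → 9 December 2020.
Later of the two: 16 June 2026.
Opposition Stay Credit: +217 days → 19 January 2027.

2027-01-19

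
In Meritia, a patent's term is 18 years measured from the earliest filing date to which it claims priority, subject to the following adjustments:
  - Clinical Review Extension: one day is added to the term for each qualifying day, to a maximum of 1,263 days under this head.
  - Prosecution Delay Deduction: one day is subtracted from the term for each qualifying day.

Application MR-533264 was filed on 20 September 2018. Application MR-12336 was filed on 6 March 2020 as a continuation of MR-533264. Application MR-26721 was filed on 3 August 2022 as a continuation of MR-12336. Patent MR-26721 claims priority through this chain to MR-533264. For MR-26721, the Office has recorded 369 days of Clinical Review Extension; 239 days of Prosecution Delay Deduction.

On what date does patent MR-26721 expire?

2037-01-28

Earliest priority filing: 20 September 2018.
Base term: 20 September 2018 + 18 years → 20 September 2036.
Clinical Review Extension: 369 days (within the 1263-day cap) → +369 days → 24 September 2037.
Prosecution Delay Deduction: −239 days → 28 January 2037.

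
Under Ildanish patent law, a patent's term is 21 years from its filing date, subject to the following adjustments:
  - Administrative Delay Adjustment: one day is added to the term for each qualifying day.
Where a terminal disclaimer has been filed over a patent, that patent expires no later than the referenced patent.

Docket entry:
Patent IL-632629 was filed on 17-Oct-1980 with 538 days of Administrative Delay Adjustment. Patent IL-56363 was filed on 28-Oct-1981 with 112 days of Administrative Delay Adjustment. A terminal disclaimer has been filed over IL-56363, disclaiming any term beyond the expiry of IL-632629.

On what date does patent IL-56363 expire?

Natural term of IL-56363:
  Base: filing + 21 years → 28 October 2002.
  Administrative Delay Adjustment: +112 days → 17 February 2003.
Expiry of referenced patent IL-632629:
  Base: filing + 21 years → 17 October 2001.
  Administrative Delay Adjustment: +538 days → 8 April 2003.
Terminal disclaimer: IL-56363 expires on the earlier of 17 February 2003 and 8 April 2003.

February 17, 2003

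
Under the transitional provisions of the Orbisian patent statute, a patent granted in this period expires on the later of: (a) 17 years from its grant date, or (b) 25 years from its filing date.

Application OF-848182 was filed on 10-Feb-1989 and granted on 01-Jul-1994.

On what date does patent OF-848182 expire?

February 10, 2014

(a) grant + 17 years → 1 July 2011.
(b) filing + 25 years → 10 February 2014.
Later of the two: 10 February 2014.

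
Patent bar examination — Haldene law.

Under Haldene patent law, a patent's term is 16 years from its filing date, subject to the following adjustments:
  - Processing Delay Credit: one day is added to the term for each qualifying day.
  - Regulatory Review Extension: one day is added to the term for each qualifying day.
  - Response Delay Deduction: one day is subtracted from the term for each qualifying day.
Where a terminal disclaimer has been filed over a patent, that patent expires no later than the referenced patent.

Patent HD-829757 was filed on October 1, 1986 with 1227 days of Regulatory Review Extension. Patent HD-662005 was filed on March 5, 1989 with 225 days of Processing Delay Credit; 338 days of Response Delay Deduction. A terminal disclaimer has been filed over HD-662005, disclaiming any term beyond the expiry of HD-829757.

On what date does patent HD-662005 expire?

Natural term of HD-662005:
  Base: filing + 16 years → 5 March 2005.
  Processing Delay Credit: +225 days → 16 October 2005.
  Response Delay Deduction: −338 days → 12 November 2004.
Expiry of referenced patent HD-829757:
  Base: filing + 16 years → 1 October 2002.
  Regulatory Review Extension: +1227 days → 9 February 2006.
Terminal disclaimer: HD-662005 expires on the earlier of 12 November 2004 and 9 February 2006.

November 12, 2004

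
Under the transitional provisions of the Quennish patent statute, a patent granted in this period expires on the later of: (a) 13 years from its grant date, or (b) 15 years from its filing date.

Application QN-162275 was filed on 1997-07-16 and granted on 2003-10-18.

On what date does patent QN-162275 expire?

(a) grant + 13 years → 18 October 2016.
(b) filing + 15 years → 16 July 2012.
Later of the two: 18 October 2016.

October 18, 2016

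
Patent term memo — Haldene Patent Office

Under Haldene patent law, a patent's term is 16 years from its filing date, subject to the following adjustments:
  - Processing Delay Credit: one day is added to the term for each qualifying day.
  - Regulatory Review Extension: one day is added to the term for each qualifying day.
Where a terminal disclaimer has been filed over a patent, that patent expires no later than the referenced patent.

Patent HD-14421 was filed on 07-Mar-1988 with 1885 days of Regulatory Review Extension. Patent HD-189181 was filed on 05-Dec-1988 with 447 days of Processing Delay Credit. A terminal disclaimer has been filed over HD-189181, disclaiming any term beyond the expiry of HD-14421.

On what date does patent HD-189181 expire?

February 25, 2006

Natural term of HD-189181:
  Base: filing + 16 years → 5 December 2004.
  Processing Delay Credit: +447 days → 25 February 2006.
Expiry of referenced patent HD-14421:
  Base: filing + 16 years → 7 March 2004.
  Regulatory Review Extension: +1885 days → 5 May 2009.
Terminal disclaimer: HD-189181 expires on the earlier of 25 February 2006 and 5 May 2009.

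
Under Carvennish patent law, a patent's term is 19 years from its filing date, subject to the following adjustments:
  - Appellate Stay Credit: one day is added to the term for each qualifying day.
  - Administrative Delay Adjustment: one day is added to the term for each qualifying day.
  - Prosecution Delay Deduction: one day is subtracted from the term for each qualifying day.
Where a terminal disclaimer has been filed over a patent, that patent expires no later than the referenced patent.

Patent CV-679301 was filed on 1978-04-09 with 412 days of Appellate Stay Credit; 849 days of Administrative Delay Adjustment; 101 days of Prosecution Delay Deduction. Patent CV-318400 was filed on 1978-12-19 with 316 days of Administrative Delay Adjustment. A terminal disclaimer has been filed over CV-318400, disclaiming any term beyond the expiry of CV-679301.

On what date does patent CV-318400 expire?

Natural term of CV-318400:
  Base: filing + 19 years → 19 December 1997.
  Administrative Delay Adjustment: +316 days → 31 October 1998.
Expiry of referenced patent CV-679301:
  Base: filing + 19 years → 9 April 1997.
  Appellate Stay Credit: +412 days → 26 May 1998.
  Administrative Delay Adjustment: +849 days → 21 September 2000.
  Prosecution Delay Deduction: −101 days → 12 June 2000.
Terminal disclaimer: CV-318400 expires on the earlier of 31 October 1998 and 12 June 2000.

October 31, 1998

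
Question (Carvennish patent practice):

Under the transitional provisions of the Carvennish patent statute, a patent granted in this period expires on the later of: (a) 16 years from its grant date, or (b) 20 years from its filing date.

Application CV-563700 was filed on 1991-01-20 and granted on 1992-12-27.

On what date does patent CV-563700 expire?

January 20, 2011

(a) grant + 16 years → 27 December 2008.
(b) filing + 20 years → 20 January 2011.
Later of the two: 20 January 2011.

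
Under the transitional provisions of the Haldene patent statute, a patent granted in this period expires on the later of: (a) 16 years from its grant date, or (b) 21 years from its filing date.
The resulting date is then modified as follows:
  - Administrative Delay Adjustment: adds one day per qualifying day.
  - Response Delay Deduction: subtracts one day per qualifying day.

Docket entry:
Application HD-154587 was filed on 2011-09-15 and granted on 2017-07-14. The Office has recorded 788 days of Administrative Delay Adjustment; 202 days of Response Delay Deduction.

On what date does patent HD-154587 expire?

(a) grant + 16 years → 14 July 2033.
(b) filing + 21 years → 15 September 2032.
Later of the two: 14 July 2033.
Administrative Delay Adjustment: +788 days → 10 September 2035.
Response Delay Deduction: −202 days → 20 February 2035.

February 20, 2035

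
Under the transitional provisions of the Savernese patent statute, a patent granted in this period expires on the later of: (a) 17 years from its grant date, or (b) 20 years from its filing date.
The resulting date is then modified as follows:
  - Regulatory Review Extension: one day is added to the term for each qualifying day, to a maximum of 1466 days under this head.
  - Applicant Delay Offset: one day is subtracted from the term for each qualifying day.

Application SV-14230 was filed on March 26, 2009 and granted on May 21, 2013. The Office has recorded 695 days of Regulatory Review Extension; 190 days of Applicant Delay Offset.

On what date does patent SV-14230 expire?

October 8, 2031

(a) grant + 17 years → 21 May 2030.
(b) filing + 20 years → 26 March 2029.
Later of the two: 21 May 2030.
Regulatory Review Extension: 695 days (within the 1466-day cap) → +695 days → 15 April 2032.
Applicant Delay Offset: −190 days → 8 October 2031.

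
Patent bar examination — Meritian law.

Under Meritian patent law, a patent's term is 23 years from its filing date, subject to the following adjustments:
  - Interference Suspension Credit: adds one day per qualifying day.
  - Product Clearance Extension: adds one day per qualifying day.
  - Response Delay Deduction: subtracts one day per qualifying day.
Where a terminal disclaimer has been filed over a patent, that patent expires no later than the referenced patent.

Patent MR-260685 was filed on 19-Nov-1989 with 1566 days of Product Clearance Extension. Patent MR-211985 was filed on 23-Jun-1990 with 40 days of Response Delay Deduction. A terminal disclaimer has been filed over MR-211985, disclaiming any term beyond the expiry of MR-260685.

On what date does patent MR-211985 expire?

May 14, 2013

Natural term of MR-211985:
  Base: filing + 23 years → 23 June 2013.
  Response Delay Deduction: −40 days → 14 May 2013.
Expiry of referenced patent MR-260685:
  Base: filing + 23 years → 19 November 2012.
  Product Clearance Extension: +1566 days → 4 March 2017.
Terminal disclaimer: MR-211985 expires on the earlier of 14 May 2013 and 4 March 2017.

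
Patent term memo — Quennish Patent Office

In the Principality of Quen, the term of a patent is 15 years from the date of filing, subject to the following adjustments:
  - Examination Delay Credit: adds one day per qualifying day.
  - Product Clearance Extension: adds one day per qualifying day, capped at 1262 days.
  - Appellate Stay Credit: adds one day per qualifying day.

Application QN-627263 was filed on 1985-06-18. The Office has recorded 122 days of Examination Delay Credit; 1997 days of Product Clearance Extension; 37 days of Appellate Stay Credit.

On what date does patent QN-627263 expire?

May 9, 2004

Base term: filing date + 15 years → 18 June 2000.
Examination Delay Credit: +122 days → 18 October 2000.
Product Clearance Extension: 1997 days claimed exceeds the 1262-day cap, so +1262 days → 2 April 2004.
Appellate Stay Credit: +37 days → 9 May 2004.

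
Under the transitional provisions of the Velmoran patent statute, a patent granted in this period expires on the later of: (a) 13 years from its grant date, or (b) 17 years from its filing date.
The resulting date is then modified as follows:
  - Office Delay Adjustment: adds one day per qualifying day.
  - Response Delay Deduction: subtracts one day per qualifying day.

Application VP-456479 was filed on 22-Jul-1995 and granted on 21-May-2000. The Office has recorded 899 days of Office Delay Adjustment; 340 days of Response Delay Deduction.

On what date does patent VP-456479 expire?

December 1, 2014

(a) grant + 13 years → 21 May 2013.
(b) filing + 17 years → 22 July 2012.
Later of the two: 21 May 2013.
Office Delay Adjustment: +899 days → 6 November 2015.
Response Delay Deduction: −340 days → 1 December 2014.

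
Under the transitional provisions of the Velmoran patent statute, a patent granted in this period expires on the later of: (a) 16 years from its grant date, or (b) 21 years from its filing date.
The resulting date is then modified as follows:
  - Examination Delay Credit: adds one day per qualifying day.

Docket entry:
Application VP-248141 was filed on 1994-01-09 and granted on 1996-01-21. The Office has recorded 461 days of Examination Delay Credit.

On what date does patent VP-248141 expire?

2016-04-14

(a) grant + 16 years → 21 January 2012.
(b) filing + 21 years → 9 January 2015.
Later of the two: 9 January 2015.
Examination Delay Credit: +461 days → 14 April 2016.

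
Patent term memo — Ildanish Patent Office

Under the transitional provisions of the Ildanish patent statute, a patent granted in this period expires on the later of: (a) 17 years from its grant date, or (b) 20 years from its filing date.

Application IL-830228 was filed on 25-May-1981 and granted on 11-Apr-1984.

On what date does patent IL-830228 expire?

2001-05-25

(a) grant + 17 years → 11 April 2001.
(b) filing + 20 years → 25 May 2001.
Later of the two: 25 May 2001.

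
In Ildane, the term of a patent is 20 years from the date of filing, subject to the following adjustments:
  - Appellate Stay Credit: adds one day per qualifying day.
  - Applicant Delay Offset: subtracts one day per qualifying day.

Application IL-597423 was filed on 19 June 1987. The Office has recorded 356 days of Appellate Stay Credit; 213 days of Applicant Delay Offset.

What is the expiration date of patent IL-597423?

November 9, 2007

Base term: filing date + 20 years → 19 June 2007.
Appellate Stay Credit: +356 days → 9 June 2008.
Applicant Delay Offset: −213 days → 9 November 2007.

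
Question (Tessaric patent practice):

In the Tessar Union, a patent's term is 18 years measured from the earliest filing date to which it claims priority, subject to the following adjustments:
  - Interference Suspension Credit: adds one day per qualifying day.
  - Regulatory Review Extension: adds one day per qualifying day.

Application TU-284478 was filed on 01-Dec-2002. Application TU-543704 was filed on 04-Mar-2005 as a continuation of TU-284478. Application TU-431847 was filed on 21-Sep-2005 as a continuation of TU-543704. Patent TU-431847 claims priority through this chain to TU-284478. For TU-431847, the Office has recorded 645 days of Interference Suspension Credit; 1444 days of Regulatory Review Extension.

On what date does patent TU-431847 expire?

Earliest priority filing: 1 December 2002.
Base term: 1 December 2002 + 18 years → 1 December 2020.
Interference Suspension Credit: +645 days → 7 September 2022.
Regulatory Review Extension: +1444 days → 21 August 2026.

August 21, 2026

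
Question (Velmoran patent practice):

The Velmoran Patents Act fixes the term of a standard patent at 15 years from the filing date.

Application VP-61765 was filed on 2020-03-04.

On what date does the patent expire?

2035-03-04

Filing date + 15 years → 4 March 2035.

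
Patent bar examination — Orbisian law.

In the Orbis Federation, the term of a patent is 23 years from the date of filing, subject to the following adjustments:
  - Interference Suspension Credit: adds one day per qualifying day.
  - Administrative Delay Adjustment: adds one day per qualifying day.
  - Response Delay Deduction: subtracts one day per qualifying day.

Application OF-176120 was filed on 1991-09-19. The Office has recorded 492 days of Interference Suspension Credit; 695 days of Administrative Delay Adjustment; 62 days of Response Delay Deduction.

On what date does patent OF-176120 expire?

Base term: filing date + 23 years → 19 September 2014.
Interference Suspension Credit: +492 days → 24 January 2016.
Administrative Delay Adjustment: +695 days → 19 December 2017.
Response Delay Deduction: −62 days → 18 October 2017.

2017-10-18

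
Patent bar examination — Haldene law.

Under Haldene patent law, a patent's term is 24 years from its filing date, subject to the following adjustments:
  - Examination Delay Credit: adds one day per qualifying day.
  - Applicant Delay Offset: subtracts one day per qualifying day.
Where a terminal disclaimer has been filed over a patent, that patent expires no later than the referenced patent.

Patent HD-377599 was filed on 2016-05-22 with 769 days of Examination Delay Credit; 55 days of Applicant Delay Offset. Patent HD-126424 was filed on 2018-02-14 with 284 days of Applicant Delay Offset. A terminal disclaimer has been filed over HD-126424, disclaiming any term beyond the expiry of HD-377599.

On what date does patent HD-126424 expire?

2041-05-06

Natural term of HD-126424:
  Base: filing + 24 years → 14 February 2042.
  Applicant Delay Offset: −284 days → 6 May 2041.
Expiry of referenced patent HD-377599:
  Base: filing + 24 years → 22 May 2040.
  Examination Delay Credit: +769 days → 30 June 2042.
  Applicant Delay Offset: −55 days → 6 May 2042.
Terminal disclaimer: HD-126424 expires on the earlier of 6 May 2041 and 6 May 2042.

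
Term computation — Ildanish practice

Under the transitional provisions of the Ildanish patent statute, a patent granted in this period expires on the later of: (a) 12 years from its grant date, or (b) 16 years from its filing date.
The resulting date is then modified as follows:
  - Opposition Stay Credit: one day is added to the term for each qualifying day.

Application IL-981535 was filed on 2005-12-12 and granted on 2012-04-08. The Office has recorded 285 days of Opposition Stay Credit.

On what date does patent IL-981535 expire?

2025-01-18

(a) grant + 12 years → 8 April 2024.
(b) filing + 16 years → 12 December 2021.
Later of the two: 8 April 2024.
Opposition Stay Credit: +285 days → 18 January 2025.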